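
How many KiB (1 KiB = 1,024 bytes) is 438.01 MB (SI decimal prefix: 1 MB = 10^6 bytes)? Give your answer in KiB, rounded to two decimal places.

427,744.14 KiB

438.01 MB × 1,000,000 bytes/MB = 438,010,000 bytes
1 KiB = 1,024 bytes
438,010,000 / 1,024 = 427,744.14 KiB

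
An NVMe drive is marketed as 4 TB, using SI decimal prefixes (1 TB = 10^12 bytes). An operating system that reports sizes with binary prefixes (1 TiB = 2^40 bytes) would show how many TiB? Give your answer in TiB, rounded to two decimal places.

3.64 TiB

4 TB × 1,000,000,000,000 bytes/TB = 4,000,000,000,000 bytes
1 TiB = 1,099,511,627,776 bytes
4,000,000,000,000 / 1,099,511,627,776 = 3.64 TiB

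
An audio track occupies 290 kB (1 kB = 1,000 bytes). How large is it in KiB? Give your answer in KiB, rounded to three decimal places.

290 kB × 1,000 bytes/kB = 290,000 bytes
1 KiB = 2^10 bytes = 1,024 bytes
290,000 / 1,024 = 283.203 KiB

283.203 KiB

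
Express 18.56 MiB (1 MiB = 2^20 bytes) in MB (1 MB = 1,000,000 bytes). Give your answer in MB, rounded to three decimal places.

19.462 MB

18.56 MiB = 18.56 × 2^20 bytes = 19,461,570.56 bytes
1 MB = 1,000,000 bytes
19,461,570.56 / 1,000,000 = 19.462 MB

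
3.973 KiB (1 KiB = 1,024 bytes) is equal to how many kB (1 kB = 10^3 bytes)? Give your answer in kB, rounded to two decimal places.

3.973 KiB × 1,024 bytes/KiB = 4,068.352 bytes
1 kB = 10^3 bytes = 1,000 bytes
4,068.352 / 1,000 = 4.07 kB

4.07 kB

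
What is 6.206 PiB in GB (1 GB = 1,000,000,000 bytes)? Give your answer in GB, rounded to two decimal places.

6,987,334.82 GB

6.206 PiB = 6.206 × 2^50 bytes = 6,987,334,821,865,324.544 bytes
1 GB = 1,000,000,000 bytes
6,987,334,821,865,324.544 / 1,000,000,000 = 6,987,334.82 GB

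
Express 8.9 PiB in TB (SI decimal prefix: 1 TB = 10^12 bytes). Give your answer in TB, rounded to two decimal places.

10,020.51 TB

8.9 PiB × 1,125,899,906,842,624 bytes/PiB = 10,020,509,170,899,353.6 bytes
1 TB = 1,000,000,000,000 bytes
10,020,509,170,899,353.6 / 1,000,000,000,000 = 10,020.51 TB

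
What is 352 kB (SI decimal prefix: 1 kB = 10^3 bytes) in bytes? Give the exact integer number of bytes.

352 × 1,000 = 352,000 bytes

352,000 bytes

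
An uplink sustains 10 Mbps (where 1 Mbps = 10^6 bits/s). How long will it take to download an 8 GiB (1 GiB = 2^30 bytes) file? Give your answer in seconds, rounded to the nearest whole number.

8 GiB = 8,589,934,592 bytes = 68,719,476,736 bits
10 Mbps = 10,000,000 bits/s
time = 68,719,476,736 / 10,000,000 = 6,872 s

6,872 seconds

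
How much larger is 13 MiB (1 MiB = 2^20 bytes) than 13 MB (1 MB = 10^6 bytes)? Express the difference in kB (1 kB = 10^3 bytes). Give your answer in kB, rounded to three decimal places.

631.488 kB

13 MiB = 13 × 1,048,576 = 13,631,488 bytes
13 MB = 13 × 1,000,000 = 13,000,000 bytes
difference = 631,488 bytes
631,488 / 1,000 = 631.488 kB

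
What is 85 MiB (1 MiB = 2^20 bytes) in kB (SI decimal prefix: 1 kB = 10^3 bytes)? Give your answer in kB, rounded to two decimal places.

89,128.96 kB

85 MiB = 85 × 2^20 bytes = 89,128,960 bytes
1 kB = 10^3 bytes = 1,000 bytes
89,128,960 / 1,000 = 89,128.96 kB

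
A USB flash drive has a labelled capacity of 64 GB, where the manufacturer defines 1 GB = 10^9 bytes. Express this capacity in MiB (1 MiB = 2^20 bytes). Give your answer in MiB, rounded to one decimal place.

64 GB × 1,000,000,000 bytes/GB = 64,000,000,000 bytes
1 MiB = 2^20 bytes = 1,048,576 bytes
64,000,000,000 / 1,048,576 = 61,035.2 MiB

61,035.2 MiB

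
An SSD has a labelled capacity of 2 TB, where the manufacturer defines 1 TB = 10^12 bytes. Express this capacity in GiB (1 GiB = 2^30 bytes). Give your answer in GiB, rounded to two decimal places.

1,862.65 GiB

2 TB = 2 × 10^12 bytes = 2,000,000,000,000 bytes
1 GiB = 1,073,741,824 bytes
2,000,000,000,000 / 1,073,741,824 = 1,862.65 GiB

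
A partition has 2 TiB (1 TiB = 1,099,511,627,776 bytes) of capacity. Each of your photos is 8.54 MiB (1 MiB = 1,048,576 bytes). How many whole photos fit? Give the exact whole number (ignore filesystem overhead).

245,568

Capacity: 2 TiB = 2,199,023,255,552 bytes
Per item: 8.54 MiB = 8,954,839.04 bytes
⌊2,199,023,255,552 / 8,954,839.04⌋ = 245,568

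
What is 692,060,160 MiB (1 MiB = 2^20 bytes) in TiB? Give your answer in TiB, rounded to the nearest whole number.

692,060,160 MiB × 1,048,576 bytes/MiB = 725,677,674,332,160 bytes
1 TiB = 2^40 bytes = 1,099,511,627,776 bytes
725,677,674,332,160 / 1,099,511,627,776 = 660 TiB

660 TiB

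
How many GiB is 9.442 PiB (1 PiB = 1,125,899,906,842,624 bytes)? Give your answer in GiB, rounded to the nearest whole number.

9.442 PiB = 9.442 × 2^50 bytes = 10,630,746,920,408,055.808 bytes
1 GiB = 1,073,741,824 bytes
10,630,746,920,408,055.808 / 1,073,741,824 = 9,900,655 GiB

9,900,655 GiB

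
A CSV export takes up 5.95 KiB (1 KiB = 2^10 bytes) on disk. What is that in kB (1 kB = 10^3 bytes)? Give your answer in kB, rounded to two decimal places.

6.09 kB

5.95 KiB = 5.95 × 2^10 bytes = 6,092.8 bytes
1 kB = 10^3 bytes = 1,000 bytes
6,092.8 / 1,000 = 6.09 kB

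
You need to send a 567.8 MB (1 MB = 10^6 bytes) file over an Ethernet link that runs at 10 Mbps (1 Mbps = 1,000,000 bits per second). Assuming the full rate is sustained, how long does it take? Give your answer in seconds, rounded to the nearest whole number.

567.8 MB = 567,800,000 bytes = 4,542,400,000 bits
10 Mbps = 10,000,000 bits/s
time = 4,542,400,000 / 10,000,000 = 454 s

454 seconds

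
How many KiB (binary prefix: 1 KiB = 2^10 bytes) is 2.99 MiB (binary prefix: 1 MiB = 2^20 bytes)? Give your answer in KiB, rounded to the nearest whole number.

3,062 KiB

2.99 MiB × 1,048,576 bytes/MiB = 3,135,242.24 bytes
1 KiB = 2^10 bytes = 1,024 bytes
3,135,242.24 / 1,024 = 3,062 KiB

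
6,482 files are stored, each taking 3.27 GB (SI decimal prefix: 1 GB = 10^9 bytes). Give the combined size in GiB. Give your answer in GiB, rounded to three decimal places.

19,740.444 GiB

Total = 6,482 × 3.27 GB = 21196.14 GB
= 21196.14 × 1,000,000,000 bytes = 21,196,140,000,000 bytes
1 GiB = 1,073,741,824 bytes
21,196,140,000,000 / 1,073,741,824 = 19,740.444 GiB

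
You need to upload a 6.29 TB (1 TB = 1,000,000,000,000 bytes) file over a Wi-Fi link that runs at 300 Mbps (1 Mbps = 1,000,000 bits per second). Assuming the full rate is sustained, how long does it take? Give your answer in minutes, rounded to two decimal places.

6.29 TB = 6,290,000,000,000 bytes = 50,320,000,000,000 bits
300 Mbps = 300,000,000 bits/s
time = 50,320,000,000,000 / 300,000,000 = 167,733.333 s
167,733.333 s / 60 = 2,795.56 minutes

2,795.56 minutes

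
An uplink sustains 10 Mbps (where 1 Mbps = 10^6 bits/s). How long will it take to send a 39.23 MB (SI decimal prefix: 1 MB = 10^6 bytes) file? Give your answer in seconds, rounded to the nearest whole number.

31 seconds

39.23 MB = 39,230,000 bytes = 313,840,000 bits
10 Mbps = 10,000,000 bits/s
time = 313,840,000 / 10,000,000 = 31 s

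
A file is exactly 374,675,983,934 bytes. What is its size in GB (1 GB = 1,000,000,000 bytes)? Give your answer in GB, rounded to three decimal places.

374.676 GB

374,675,983,934 bytes given.
1 GB = 10^9 bytes = 1,000,000,000 bytes
374,675,983,934 / 1,000,000,000 = 374.676 GB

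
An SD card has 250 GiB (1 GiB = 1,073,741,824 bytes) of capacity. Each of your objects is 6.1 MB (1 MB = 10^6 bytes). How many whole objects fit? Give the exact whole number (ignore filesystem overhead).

Capacity: 250 GiB = 268,435,456,000 bytes
Per item: 6.1 MB = 6,100,000 bytes
⌊268,435,456,000 / 6,100,000⌋ = 44,005

44,005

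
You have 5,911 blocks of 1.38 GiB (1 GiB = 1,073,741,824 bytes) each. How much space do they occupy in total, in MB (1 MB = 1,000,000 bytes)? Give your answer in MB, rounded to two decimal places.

Total = 5,911 × 1.38 GiB = 8157.18 GiB
= 8157.18 × 1,073,741,824 bytes = 8,758,705,331,896.32 bytes
1 MB = 1,000,000 bytes
8,758,705,331,896.32 / 1,000,000 = 8,758,705.33 MB

8,758,705.33 MB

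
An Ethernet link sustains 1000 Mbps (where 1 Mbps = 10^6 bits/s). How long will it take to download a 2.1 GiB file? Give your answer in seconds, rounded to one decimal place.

18.0 seconds

2.1 GiB = 2,254,857,830.4 bytes = 18,038,862,643.2 bits
1000 Mbps = 1,000,000,000 bits/s
time = 18,038,862,643.2 / 1,000,000,000 = 18.0 s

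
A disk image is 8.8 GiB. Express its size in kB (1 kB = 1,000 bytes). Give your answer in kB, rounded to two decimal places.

8.8 GiB = 8.8 × 2^30 bytes = 9,448,928,051.2 bytes
1 kB = 10^3 bytes = 1,000 bytes
9,448,928,051.2 / 1,000 = 9,448,928.05 kB

9,448,928.05 kB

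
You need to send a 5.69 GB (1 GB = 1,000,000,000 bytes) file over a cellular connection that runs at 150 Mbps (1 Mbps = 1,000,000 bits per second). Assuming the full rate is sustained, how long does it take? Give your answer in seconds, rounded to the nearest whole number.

303 seconds

5.69 GB = 5,690,000,000 bytes = 45,520,000,000 bits
150 Mbps = 150,000,000 bits/s
time = 45,520,000,000 / 150,000,000 = 303 s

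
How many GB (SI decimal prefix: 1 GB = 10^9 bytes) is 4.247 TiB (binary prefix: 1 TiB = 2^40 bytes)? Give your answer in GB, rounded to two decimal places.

4,669.63 GB

4.247 TiB = 4.247 × 2^40 bytes = 4,669,625,883,164.672 bytes
1 GB = 1,000,000,000 bytes
4,669,625,883,164.672 / 1,000,000,000 = 4,669.63 GB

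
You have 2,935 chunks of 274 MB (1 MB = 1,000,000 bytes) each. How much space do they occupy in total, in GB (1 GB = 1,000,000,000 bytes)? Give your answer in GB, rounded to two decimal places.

Total = 2,935 × 274 MB = 804,190 MB
= 804,190 × 1,000,000 bytes = 804,190,000,000 bytes
1 GB = 1,000,000,000 bytes
804,190,000,000 / 1,000,000,000 = 804.19 GB

804.19 GB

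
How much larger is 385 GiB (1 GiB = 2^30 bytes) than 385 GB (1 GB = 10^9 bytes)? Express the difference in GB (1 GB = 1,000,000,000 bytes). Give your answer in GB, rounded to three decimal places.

385 GiB = 385 × 1,073,741,824 = 413,390,602,240 bytes
385 GB = 385 × 1,000,000,000 = 385,000,000,000 bytes
difference = 28,390,602,240 bytes
28,390,602,240 / 1,000,000,000 = 28.391 GB

28.391 GB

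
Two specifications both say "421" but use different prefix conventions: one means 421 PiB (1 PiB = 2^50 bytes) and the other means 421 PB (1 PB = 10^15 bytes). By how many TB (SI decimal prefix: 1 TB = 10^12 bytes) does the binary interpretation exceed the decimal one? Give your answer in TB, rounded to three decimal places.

53,003.861 TB

421 PiB = 421 × 1,125,899,906,842,624 = 474,003,860,780,744,704 bytes
421 PB = 421 × 1,000,000,000,000,000 = 421,000,000,000,000,000 bytes
difference = 53,003,860,780,744,704 bytes
53,003,860,780,744,704 / 1,000,000,000,000 = 53,003.861 TB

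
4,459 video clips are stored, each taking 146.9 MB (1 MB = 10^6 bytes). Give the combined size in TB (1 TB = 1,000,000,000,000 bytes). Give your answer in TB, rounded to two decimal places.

0.66 TB

Total = 4,459 × 146.9 MB = 655027.1 MB
= 655027.1 × 1,000,000 bytes = 655,027,100,000 bytes
1 TB = 1,000,000,000,000 bytes
655,027,100,000 / 1,000,000,000,000 = 0.66 TB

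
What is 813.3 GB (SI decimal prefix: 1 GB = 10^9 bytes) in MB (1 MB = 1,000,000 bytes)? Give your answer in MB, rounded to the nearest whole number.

813,300 MB

813.3 GB × 1,000,000,000 bytes/GB = 813,300,000,000 bytes
1 MB = 1,000,000 bytes
813,300,000,000 / 1,000,000 = 813,300 MB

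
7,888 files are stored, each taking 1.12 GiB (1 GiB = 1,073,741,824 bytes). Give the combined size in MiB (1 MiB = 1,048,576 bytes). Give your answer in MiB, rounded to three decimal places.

Total = 7,888 × 1.12 GiB = 8834.56 GiB
= 8834.56 × 1,073,741,824 bytes = 9,486,036,568,637.44 bytes
1 MiB = 1,048,576 bytes
9,486,036,568,637.44 / 1,048,576 = 9,046,589.440 MiB

9,046,589.440 MiB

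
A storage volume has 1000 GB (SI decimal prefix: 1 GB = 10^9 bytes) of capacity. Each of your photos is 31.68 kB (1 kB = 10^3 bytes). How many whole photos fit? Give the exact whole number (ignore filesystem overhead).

Capacity: 1000 GB = 1,000,000,000,000 bytes
Per item: 31.68 kB = 31,680 bytes
⌊1,000,000,000,000 / 31,680⌋ = 31,565,656

31,565,656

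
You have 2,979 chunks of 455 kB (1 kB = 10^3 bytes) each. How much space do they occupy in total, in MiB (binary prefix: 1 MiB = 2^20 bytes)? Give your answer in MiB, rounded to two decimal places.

Total = 2,979 × 455 kB = 1,355,445 kB
= 1,355,445 × 1,000 bytes = 1,355,445,000 bytes
1 MiB = 1,048,576 bytes
1,355,445,000 / 1,048,576 = 1,292.65 MiB

1,292.65 MiB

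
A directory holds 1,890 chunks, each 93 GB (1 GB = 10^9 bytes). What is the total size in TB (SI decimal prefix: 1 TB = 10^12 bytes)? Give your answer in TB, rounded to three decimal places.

Total = 1,890 × 93 GB = 175,770 GB
= 175,770 × 1,000,000,000 bytes = 175,770,000,000,000 bytes
1 TB = 1,000,000,000,000 bytes
175,770,000,000,000 / 1,000,000,000,000 = 175.770 TB

175.770 TB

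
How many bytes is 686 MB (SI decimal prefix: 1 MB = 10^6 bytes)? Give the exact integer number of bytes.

686,000,000 bytes

686 × 1,000,000 = 686,000,000 bytes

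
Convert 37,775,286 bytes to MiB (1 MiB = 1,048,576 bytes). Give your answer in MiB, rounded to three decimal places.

36.025 MiB

37,775,286 bytes given.
1 MiB = 2^20 bytes = 1,048,576 bytes
37,775,286 / 1,048,576 = 36.025 MiB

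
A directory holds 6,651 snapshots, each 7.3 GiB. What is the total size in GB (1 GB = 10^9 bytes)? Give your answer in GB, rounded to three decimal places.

52,132.635 GB

Total = 6,651 × 7.3 GiB = 48552.3 GiB
= 48552.3 × 1,073,741,824 bytes = 52,132,635,161,395.2 bytes
1 GB = 1,000,000,000 bytes
52,132,635,161,395.2 / 1,000,000,000 = 52,132.635 GB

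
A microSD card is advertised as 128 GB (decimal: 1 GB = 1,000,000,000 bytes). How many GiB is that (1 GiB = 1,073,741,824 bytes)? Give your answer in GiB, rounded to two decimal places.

119.21 GiB

128 GB = 128 × 10^9 bytes = 128,000,000,000 bytes
1 GiB = 2^30 bytes = 1,073,741,824 bytes
128,000,000,000 / 1,073,741,824 = 119.21 GiB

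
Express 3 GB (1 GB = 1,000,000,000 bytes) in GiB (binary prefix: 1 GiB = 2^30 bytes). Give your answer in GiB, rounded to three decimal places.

2.794 GiB

3 GB × 1,000,000,000 bytes/GB = 3,000,000,000 bytes
1 GiB = 1,073,741,824 bytes
3,000,000,000 / 1,073,741,824 = 2.794 GiB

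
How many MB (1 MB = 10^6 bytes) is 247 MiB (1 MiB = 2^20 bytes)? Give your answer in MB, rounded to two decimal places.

247 MiB = 247 × 2^20 bytes = 258,998,272 bytes
1 MB = 1,000,000 bytes
258,998,272 / 1,000,000 = 259.00 MB

259.00 MB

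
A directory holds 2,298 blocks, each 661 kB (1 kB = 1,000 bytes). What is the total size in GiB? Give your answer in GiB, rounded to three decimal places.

Total = 2,298 × 661 kB = 1,518,978 kB
= 1,518,978 × 1,000 bytes = 1,518,978,000 bytes
1 GiB = 1,073,741,824 bytes
1,518,978,000 / 1,073,741,824 = 1.415 GiB

1.415 GiB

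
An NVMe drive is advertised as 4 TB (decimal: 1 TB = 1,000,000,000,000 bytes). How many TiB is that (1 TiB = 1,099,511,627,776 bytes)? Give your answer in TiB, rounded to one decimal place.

3.6 TiB

4 TB × 1,000,000,000,000 bytes/TB = 4,000,000,000,000 bytes
1 TiB = 2^40 bytes = 1,099,511,627,776 bytes
4,000,000,000,000 / 1,099,511,627,776 = 3.6 TiB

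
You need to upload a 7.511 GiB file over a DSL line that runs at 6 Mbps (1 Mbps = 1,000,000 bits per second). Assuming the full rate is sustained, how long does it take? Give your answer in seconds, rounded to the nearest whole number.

10,753 seconds

7.511 GiB = 8,064,874,840.064 bytes = 64,518,998,720.512 bits
6 Mbps = 6,000,000 bits/s
time = 64,518,998,720.512 / 6,000,000 = 10,753 s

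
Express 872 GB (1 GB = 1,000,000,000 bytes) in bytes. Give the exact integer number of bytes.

872,000,000,000 bytes

872 × 1,000,000,000 = 872,000,000,000 bytes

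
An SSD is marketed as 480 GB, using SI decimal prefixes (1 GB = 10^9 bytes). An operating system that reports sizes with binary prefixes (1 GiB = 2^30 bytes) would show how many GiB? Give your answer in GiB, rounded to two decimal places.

447.03 GiB

480 GB = 480 × 10^9 bytes = 480,000,000,000 bytes
1 GiB = 2^30 bytes = 1,073,741,824 bytes
480,000,000,000 / 1,073,741,824 = 447.03 GiB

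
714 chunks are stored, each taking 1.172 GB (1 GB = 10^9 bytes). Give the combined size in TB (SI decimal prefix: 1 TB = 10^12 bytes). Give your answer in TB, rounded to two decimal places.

0.84 TB

Total = 714 × 1.172 GB = 836.808 GB
= 836.808 × 1,000,000,000 bytes = 836,808,000,000 bytes
1 TB = 1,000,000,000,000 bytes
836,808,000,000 / 1,000,000,000,000 = 0.84 TB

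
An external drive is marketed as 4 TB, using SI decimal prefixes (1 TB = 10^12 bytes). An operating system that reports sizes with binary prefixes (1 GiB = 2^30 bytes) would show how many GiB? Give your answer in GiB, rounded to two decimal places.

3,725.29 GiB

4 TB = 4 × 10^12 bytes = 4,000,000,000,000 bytes
1 GiB = 1,073,741,824 bytes
4,000,000,000,000 / 1,073,741,824 = 3,725.29 GiB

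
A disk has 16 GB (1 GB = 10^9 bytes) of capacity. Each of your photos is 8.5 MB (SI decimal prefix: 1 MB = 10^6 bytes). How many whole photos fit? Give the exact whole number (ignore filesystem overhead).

1,882

Capacity: 16 GB = 16,000,000,000 bytes
Per item: 8.5 MB = 8,500,000 bytes
⌊16,000,000,000 / 8,500,000⌋ = 1,882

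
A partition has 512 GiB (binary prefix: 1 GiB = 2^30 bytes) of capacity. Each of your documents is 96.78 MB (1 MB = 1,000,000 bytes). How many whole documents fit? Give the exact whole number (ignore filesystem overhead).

Capacity: 512 GiB = 549,755,813,888 bytes
Per item: 96.78 MB = 96,780,000 bytes
⌊549,755,813,888 / 96,780,000⌋ = 5,680

5,680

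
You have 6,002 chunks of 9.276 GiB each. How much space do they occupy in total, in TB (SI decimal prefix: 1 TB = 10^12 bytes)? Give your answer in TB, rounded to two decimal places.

Total = 6,002 × 9.276 GiB = 55674.552 GiB
= 55674.552 × 1,073,741,824 bytes = 59,780,095,014,862.848 bytes
1 TB = 1,000,000,000,000 bytes
59,780,095,014,862.848 / 1,000,000,000,000 = 59.78 TB

59.78 TB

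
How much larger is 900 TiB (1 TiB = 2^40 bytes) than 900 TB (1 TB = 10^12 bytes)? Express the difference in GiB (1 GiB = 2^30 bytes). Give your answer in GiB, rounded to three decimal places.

900 TiB = 900 × 1,099,511,627,776 = 989,560,464,998,400 bytes
900 TB = 900 × 1,000,000,000,000 = 900,000,000,000,000 bytes
difference = 89,560,464,998,400 bytes
89,560,464,998,400 / 1,073,741,824 = 83,409.683 GiB

83,409.683 GiB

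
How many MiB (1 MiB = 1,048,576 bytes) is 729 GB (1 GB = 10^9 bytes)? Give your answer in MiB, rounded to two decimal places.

695,228.58 MiB

729 GB × 1,000,000,000 bytes/GB = 729,000,000,000 bytes
1 MiB = 1,048,576 bytes
729,000,000,000 / 1,048,576 = 695,228.58 MiB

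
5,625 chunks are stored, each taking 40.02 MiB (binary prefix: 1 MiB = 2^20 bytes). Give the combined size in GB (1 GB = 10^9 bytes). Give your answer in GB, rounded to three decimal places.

Total = 5,625 × 40.02 MiB = 225112.5 MiB
= 225112.5 × 1,048,576 bytes = 236,047,564,800 bytes
1 GB = 1,000,000,000 bytes
236,047,564,800 / 1,000,000,000 = 236.048 GB

236.048 GB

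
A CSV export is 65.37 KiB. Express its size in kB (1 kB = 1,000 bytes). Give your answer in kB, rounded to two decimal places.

65.37 KiB = 65.37 × 2^10 bytes = 66,938.88 bytes
1 kB = 1,000 bytes
66,938.88 / 1,000 = 66.94 kB

66.94 kB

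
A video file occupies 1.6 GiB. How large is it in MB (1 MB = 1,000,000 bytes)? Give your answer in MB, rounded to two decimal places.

1.6 GiB = 1.6 × 2^30 bytes = 1,717,986,918.4 bytes
1 MB = 10^6 bytes = 1,000,000 bytes
1,717,986,918.4 / 1,000,000 = 1,717.99 MB

1,717.99 MB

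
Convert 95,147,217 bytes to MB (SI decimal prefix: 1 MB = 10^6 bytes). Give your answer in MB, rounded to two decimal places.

95,147,217 bytes given.
1 MB = 1,000,000 bytes
95,147,217 / 1,000,000 = 95.15 MB

95.15 MB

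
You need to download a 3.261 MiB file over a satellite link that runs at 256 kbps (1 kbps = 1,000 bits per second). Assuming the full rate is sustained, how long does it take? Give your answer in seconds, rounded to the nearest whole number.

107 seconds

3.261 MiB = 3,419,406.336 bytes = 27,355,250.688 bits
256 kbps = 256,000 bits/s
time = 27,355,250.688 / 256,000 = 107 s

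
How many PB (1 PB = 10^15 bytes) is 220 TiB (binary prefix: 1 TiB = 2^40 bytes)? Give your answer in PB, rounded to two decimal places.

220 TiB = 220 × 2^40 bytes = 241,892,558,110,720 bytes
1 PB = 1,000,000,000,000,000 bytes
241,892,558,110,720 / 1,000,000,000,000,000 = 0.24 PB

0.24 PB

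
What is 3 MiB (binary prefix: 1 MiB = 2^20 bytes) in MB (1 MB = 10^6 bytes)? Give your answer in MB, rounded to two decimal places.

3 MiB = 3 × 2^20 bytes = 3,145,728 bytes
1 MB = 1,000,000 bytes
3,145,728 / 1,000,000 = 3.15 MB

3.15 MB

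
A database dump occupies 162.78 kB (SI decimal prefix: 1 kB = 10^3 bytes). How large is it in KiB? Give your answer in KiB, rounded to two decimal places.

158.96 KiB

162.78 kB × 1,000 bytes/kB = 162,780 bytes
1 KiB = 1,024 bytes
162,780 / 1,024 = 158.96 KiB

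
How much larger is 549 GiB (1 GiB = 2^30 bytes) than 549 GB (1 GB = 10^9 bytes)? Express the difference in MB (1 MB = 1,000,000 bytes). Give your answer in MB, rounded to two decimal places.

549 GiB = 549 × 1,073,741,824 = 589,484,261,376 bytes
549 GB = 549 × 1,000,000,000 = 549,000,000,000 bytes
difference = 40,484,261,376 bytes
40,484,261,376 / 1,000,000 = 40,484.26 MB

40,484.26 MB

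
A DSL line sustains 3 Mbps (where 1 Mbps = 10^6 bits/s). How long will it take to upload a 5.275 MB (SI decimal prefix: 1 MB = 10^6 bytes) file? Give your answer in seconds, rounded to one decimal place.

5.275 MB = 5,275,000 bytes = 42,200,000 bits
3 Mbps = 3,000,000 bits/s
time = 42,200,000 / 3,000,000 = 14.1 s

14.1 seconds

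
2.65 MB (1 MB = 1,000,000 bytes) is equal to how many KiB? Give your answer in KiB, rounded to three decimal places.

2.65 MB = 2.65 × 10^6 bytes = 2,650,000 bytes
1 KiB = 1,024 bytes
2,650,000 / 1,024 = 2,587.891 KiB

2,587.891 KiB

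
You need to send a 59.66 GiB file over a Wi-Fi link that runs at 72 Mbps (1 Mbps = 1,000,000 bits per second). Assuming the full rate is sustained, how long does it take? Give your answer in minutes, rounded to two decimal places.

118.63 minutes

59.66 GiB = 64,059,437,219.84 bytes = 512,475,497,758.72 bits
72 Mbps = 72,000,000 bits/s
time = 512,475,497,758.72 / 72,000,000 = 7,117.715 s
7,117.715 s / 60 = 118.63 minutes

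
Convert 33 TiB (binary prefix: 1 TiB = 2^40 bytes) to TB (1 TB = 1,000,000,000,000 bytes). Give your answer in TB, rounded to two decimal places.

33 TiB × 1,099,511,627,776 bytes/TiB = 36,283,883,716,608 bytes
1 TB = 1,000,000,000,000 bytes
36,283,883,716,608 / 1,000,000,000,000 = 36.28 TB

36.28 TB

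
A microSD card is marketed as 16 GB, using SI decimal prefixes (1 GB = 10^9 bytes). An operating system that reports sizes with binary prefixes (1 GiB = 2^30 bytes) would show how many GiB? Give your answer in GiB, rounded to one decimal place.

14.9 GiB

16 GB = 16 × 10^9 bytes = 16,000,000,000 bytes
1 GiB = 2^30 bytes = 1,073,741,824 bytes
16,000,000,000 / 1,073,741,824 = 14.9 GiB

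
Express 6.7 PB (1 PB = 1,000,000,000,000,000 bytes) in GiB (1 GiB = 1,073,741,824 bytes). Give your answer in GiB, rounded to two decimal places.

6,239,861.25 GiB

6.7 PB = 6.7 × 10^15 bytes = 6,700,000,000,000,000 bytes
1 GiB = 1,073,741,824 bytes
6,700,000,000,000,000 / 1,073,741,824 = 6,239,861.25 GiB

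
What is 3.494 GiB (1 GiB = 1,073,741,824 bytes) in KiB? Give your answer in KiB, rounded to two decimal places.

3,663,724.54 KiB

3.494 GiB = 3.494 × 2^30 bytes = 3,751,653,933.056 bytes
1 KiB = 2^10 bytes = 1,024 bytes
3,751,653,933.056 / 1,024 = 3,663,724.54 KiB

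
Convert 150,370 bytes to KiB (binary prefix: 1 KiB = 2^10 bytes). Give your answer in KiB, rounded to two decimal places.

150,370 bytes given.
1 KiB = 2^10 bytes = 1,024 bytes
150,370 / 1,024 = 146.85 KiB

146.85 KiB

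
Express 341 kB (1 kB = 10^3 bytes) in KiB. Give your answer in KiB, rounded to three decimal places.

341 kB × 1,000 bytes/kB = 341,000 bytes
1 KiB = 2^10 bytes = 1,024 bytes
341,000 / 1,024 = 333.008 KiB

333.008 KiB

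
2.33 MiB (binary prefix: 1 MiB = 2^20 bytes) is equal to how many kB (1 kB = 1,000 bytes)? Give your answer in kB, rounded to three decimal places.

2.33 MiB × 1,048,576 bytes/MiB = 2,443,182.08 bytes
1 kB = 1,000 bytes
2,443,182.08 / 1,000 = 2,443.182 kB

2,443.182 kB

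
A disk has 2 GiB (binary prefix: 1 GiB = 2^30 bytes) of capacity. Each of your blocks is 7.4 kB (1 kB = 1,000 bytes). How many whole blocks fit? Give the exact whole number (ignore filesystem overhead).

290,200

Capacity: 2 GiB = 2,147,483,648 bytes
Per item: 7.4 kB = 7,400 bytes
⌊2,147,483,648 / 7,400⌋ = 290,200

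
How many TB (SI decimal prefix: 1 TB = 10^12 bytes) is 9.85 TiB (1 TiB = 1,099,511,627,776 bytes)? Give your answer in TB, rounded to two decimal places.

9.85 TiB = 9.85 × 2^40 bytes = 10,830,189,533,593.6 bytes
1 TB = 1,000,000,000,000 bytes
10,830,189,533,593.6 / 1,000,000,000,000 = 10.83 TB

10.83 TB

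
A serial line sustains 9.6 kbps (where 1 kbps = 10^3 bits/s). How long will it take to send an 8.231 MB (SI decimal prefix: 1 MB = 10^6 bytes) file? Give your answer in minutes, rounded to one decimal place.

8.231 MB = 8,231,000 bytes = 65,848,000 bits
9.6 kbps = 9,600 bits/s
time = 65,848,000 / 9,600 = 6,859.17 s
6,859.17 s / 60 = 114.3 minutes

114.3 minutes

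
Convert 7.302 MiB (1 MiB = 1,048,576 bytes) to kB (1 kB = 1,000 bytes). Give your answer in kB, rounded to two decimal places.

7,656.70 kB

7.302 MiB × 1,048,576 bytes/MiB = 7,656,701.952 bytes
1 kB = 10^3 bytes = 1,000 bytes
7,656,701.952 / 1,000 = 7,656.70 kB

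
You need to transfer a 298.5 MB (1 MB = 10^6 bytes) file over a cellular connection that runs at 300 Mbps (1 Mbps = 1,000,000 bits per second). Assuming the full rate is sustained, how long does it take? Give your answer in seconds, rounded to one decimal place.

298.5 MB = 298,500,000 bytes = 2,388,000,000 bits
300 Mbps = 300,000,000 bits/s
time = 2,388,000,000 / 300,000,000 = 8.0 s

8.0 seconds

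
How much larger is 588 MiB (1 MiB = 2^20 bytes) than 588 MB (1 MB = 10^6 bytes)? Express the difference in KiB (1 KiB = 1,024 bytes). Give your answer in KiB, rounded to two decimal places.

27,893.25 KiB

588 MiB = 588 × 1,048,576 = 616,562,688 bytes
588 MB = 588 × 1,000,000 = 588,000,000 bytes
difference = 28,562,688 bytes
28,562,688 / 1,024 = 27,893.25 KiB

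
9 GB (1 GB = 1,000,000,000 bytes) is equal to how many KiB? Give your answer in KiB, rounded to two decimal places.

8,789,062.50 KiB

9 GB = 9 × 10^9 bytes = 9,000,000,000 bytes
1 KiB = 2^10 bytes = 1,024 bytes
9,000,000,000 / 1,024 = 8,789,062.50 KiB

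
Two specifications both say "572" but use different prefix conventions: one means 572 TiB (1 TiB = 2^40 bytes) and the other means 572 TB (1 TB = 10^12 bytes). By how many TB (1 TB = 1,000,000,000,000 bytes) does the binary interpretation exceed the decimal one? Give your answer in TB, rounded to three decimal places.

572 TiB = 572 × 1,099,511,627,776 = 628,920,651,087,872 bytes
572 TB = 572 × 1,000,000,000,000 = 572,000,000,000,000 bytes
difference = 56,920,651,087,872 bytes
56,920,651,087,872 / 1,000,000,000,000 = 56.921 TB

56.921 TB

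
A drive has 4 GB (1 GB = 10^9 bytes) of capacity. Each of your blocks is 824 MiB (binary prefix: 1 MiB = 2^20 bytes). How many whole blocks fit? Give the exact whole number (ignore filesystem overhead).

4

Capacity: 4 GB = 4,000,000,000 bytes
Per item: 824 MiB = 864,026,624 bytes
⌊4,000,000,000 / 864,026,624⌋ = 4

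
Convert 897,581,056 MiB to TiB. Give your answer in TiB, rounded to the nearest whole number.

897,581,056 MiB = 897,581,056 × 2^20 bytes = 941,181,953,376,256 bytes
1 TiB = 2^40 bytes = 1,099,511,627,776 bytes
941,181,953,376,256 / 1,099,511,627,776 = 856 TiB

856 TiB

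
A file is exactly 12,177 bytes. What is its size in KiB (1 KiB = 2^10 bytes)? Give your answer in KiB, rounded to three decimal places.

11.892 KiB

12,177 bytes given.
1 KiB = 2^10 bytes = 1,024 bytes
12,177 / 1,024 = 11.892 KiB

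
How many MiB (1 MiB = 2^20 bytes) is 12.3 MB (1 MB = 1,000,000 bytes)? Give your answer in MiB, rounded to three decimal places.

12.3 MB = 12.3 × 10^6 bytes = 12,300,000 bytes
1 MiB = 2^20 bytes = 1,048,576 bytes
12,300,000 / 1,048,576 = 11.730 MiB

11.730 MiB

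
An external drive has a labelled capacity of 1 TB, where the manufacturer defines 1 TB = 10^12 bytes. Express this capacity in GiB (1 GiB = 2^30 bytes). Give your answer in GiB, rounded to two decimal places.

1 TB = 1 × 10^12 bytes = 1,000,000,000,000 bytes
1 GiB = 2^30 bytes = 1,073,741,824 bytes
1,000,000,000,000 / 1,073,741,824 = 931.32 GiB

931.32 GiB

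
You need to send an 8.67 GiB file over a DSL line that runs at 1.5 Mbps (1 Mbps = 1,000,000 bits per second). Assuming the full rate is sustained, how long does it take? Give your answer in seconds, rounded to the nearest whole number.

8.67 GiB = 9,309,341,614.08 bytes = 74,474,732,912.64 bits
1.5 Mbps = 1,500,000 bits/s
time = 74,474,732,912.64 / 1,500,000 = 49,650 s

49,650 seconds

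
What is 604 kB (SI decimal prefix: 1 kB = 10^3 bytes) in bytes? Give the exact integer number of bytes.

604,000 bytes

604 × 1,000 = 604,000 bytes  (1 kB = 10^3 bytes)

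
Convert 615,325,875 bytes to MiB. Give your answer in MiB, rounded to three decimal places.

586.820 MiB

615,325,875 bytes given.
1 MiB = 2^20 bytes = 1,048,576 bytes
615,325,875 / 1,048,576 = 586.820 MiB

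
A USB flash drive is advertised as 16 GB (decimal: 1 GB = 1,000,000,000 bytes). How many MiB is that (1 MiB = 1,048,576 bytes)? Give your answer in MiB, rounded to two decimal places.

16 GB × 1,000,000,000 bytes/GB = 16,000,000,000 bytes
1 MiB = 2^20 bytes = 1,048,576 bytes
16,000,000,000 / 1,048,576 = 15,258.79 MiB

15,258.79 MiB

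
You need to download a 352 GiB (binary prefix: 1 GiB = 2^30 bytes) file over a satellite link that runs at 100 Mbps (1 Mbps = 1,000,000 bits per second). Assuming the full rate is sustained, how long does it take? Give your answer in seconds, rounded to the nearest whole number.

352 GiB = 377,957,122,048 bytes = 3,023,656,976,384 bits
100 Mbps = 100,000,000 bits/s
time = 3,023,656,976,384 / 100,000,000 = 30,237 s

30,237 seconds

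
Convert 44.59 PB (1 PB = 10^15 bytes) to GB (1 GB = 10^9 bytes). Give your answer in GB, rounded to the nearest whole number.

44,590,000 GB

44.59 PB = 44.59 × 10^15 bytes = 44,590,000,000,000,000 bytes
1 GB = 1,000,000,000 bytes
44,590,000,000,000,000 / 1,000,000,000 = 44,590,000 GB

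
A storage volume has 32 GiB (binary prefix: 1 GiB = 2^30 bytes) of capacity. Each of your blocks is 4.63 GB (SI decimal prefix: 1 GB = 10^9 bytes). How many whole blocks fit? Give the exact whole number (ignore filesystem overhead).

Capacity: 32 GiB = 34,359,738,368 bytes
Per item: 4.63 GB = 4,630,000,000 bytes
⌊34,359,738,368 / 4,630,000,000⌋ = 7

7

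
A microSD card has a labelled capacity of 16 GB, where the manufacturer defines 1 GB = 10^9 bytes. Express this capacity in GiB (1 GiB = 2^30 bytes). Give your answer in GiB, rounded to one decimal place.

14.9 GiB

16 GB = 16 × 10^9 bytes = 16,000,000,000 bytes
1 GiB = 2^30 bytes = 1,073,741,824 bytes
16,000,000,000 / 1,073,741,824 = 14.9 GiB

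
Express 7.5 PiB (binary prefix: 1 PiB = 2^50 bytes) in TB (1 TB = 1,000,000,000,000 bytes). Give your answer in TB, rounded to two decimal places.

7.5 PiB × 1,125,899,906,842,624 bytes/PiB = 8,444,249,301,319,680 bytes
1 TB = 10^12 bytes = 1,000,000,000,000 bytes
8,444,249,301,319,680 / 1,000,000,000,000 = 8,444.25 TB

8,444.25 TB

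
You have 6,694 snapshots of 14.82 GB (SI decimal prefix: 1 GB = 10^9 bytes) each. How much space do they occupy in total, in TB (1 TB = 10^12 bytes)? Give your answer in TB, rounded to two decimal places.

99.21 TB

Total = 6,694 × 14.82 GB = 99205.08 GB
= 99205.08 × 1,000,000,000 bytes = 99,205,080,000,000 bytes
1 TB = 1,000,000,000,000 bytes
99,205,080,000,000 / 1,000,000,000,000 = 99.21 TB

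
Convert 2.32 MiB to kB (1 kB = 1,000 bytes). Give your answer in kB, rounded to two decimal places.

2.32 MiB = 2.32 × 2^20 bytes = 2,432,696.32 bytes
1 kB = 10^3 bytes = 1,000 bytes
2,432,696.32 / 1,000 = 2,432.70 kB

2,432.70 kB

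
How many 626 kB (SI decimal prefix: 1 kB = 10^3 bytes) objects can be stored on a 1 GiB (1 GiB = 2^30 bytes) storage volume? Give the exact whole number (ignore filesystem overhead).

1,715

Capacity: 1 GiB = 1,073,741,824 bytes
Per item: 626 kB = 626,000 bytes
⌊1,073,741,824 / 626,000⌋ = 1,715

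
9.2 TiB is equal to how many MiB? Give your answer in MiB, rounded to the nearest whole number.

9,646,899 MiB

9.2 TiB = 9.2 × 2^40 bytes = 10,115,506,975,539.2 bytes
1 MiB = 1,048,576 bytes
10,115,506,975,539.2 / 1,048,576 = 9,646,899 MiB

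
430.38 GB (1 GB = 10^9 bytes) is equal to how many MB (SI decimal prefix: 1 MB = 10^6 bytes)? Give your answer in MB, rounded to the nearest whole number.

430.38 GB = 430.38 × 10^9 bytes = 430,380,000,000 bytes
1 MB = 10^6 bytes = 1,000,000 bytes
430,380,000,000 / 1,000,000 = 430,380 MB

430,380 MB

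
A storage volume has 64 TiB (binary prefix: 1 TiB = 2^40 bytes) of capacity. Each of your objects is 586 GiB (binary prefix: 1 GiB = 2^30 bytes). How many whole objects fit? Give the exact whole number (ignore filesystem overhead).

111

Capacity: 64 TiB = 70,368,744,177,664 bytes
Per item: 586 GiB = 629,212,708,864 bytes
⌊70,368,744,177,664 / 629,212,708,864⌋ = 111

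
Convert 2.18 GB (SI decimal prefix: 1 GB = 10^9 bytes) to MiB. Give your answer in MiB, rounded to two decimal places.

2,079.01 MiB

2.18 GB = 2.18 × 10^9 bytes = 2,180,000,000 bytes
1 MiB = 2^20 bytes = 1,048,576 bytes
2,180,000,000 / 1,048,576 = 2,079.01 MiB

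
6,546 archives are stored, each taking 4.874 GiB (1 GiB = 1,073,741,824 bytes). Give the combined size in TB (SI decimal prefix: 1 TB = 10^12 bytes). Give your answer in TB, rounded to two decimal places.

34.26 TB

Total = 6,546 × 4.874 GiB = 31905.204 GiB
= 31905.204 × 1,073,741,824 bytes = 34,257,951,938,052.096 bytes
1 TB = 1,000,000,000,000 bytes
34,257,951,938,052.096 / 1,000,000,000,000 = 34.26 TB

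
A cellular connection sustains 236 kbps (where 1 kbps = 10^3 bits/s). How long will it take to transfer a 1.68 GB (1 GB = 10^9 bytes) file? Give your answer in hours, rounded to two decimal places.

1.68 GB = 1,680,000,000 bytes = 13,440,000,000 bits
236 kbps = 236,000 bits/s
time = 13,440,000,000 / 236,000 = 56,949.1525 s
56,949.1525 s / 3600 = 15.82 hours

15.82 hours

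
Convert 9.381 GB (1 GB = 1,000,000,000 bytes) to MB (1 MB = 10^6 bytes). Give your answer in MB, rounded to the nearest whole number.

9.381 GB = 9.381 × 10^9 bytes = 9,381,000,000 bytes
1 MB = 1,000,000 bytes
9,381,000,000 / 1,000,000 = 9,381 MB

9,381 MB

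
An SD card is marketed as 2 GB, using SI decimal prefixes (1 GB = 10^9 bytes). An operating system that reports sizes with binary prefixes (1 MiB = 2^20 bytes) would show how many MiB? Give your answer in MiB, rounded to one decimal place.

2 GB = 2 × 10^9 bytes = 2,000,000,000 bytes
1 MiB = 1,048,576 bytes
2,000,000,000 / 1,048,576 = 1,907.3 MiB

1,907.3 MiB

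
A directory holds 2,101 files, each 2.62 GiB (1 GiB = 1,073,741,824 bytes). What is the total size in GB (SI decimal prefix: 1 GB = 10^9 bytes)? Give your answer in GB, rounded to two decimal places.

5,910.54 GB

Total = 2,101 × 2.62 GiB = 5504.62 GiB
= 5504.62 × 1,073,741,824 bytes = 5,910,540,719,226.88 bytes
1 GB = 1,000,000,000 bytes
5,910,540,719,226.88 / 1,000,000,000 = 5,910.54 GB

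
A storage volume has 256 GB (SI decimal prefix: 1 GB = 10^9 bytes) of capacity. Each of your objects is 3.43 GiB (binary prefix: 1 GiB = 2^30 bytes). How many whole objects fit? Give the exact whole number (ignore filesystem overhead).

Capacity: 256 GB = 256,000,000,000 bytes
Per item: 3.43 GiB = 3,682,934,456.32 bytes
⌊256,000,000,000 / 3,682,934,456.32⌋ = 69

69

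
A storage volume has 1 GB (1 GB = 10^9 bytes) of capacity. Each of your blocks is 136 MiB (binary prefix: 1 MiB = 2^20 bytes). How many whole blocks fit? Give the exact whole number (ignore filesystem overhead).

7

Capacity: 1 GB = 1,000,000,000 bytes
Per item: 136 MiB = 142,606,336 bytes
⌊1,000,000,000 / 142,606,336⌋ = 7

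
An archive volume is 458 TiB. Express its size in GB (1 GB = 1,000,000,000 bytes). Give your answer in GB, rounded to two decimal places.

458 TiB = 458 × 2^40 bytes = 503,576,325,521,408 bytes
1 GB = 10^9 bytes = 1,000,000,000 bytes
503,576,325,521,408 / 1,000,000,000 = 503,576.33 GB

503,576.33 GB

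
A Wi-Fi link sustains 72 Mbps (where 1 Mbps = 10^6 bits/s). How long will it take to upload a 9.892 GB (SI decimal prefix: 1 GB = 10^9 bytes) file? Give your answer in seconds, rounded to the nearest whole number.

1,099 seconds

9.892 GB = 9,892,000,000 bytes = 79,136,000,000 bits
72 Mbps = 72,000,000 bits/s
time = 79,136,000,000 / 72,000,000 = 1,099 s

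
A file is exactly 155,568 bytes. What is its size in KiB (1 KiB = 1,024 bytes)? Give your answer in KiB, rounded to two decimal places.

155,568 bytes given.
1 KiB = 1,024 bytes
155,568 / 1,024 = 151.92 KiB

151.92 KiB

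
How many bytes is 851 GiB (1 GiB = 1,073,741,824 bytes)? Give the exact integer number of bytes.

851 × 1,073,741,824 = 913,754,292,224 bytes  (1 GiB = 2^30 bytes)

913,754,292,224 bytes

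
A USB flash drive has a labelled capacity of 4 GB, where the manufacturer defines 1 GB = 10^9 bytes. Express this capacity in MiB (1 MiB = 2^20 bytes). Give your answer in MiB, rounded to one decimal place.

3,814.7 MiB

4 GB × 1,000,000,000 bytes/GB = 4,000,000,000 bytes
1 MiB = 1,048,576 bytes
4,000,000,000 / 1,048,576 = 3,814.7 MiB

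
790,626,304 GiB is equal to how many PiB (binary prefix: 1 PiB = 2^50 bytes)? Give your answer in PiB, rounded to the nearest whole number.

790,626,304 GiB = 790,626,304 × 2^30 bytes = 848,928,529,759,338,496 bytes
1 PiB = 2^50 bytes = 1,125,899,906,842,624 bytes
848,928,529,759,338,496 / 1,125,899,906,842,624 = 754 PiB

754 PiB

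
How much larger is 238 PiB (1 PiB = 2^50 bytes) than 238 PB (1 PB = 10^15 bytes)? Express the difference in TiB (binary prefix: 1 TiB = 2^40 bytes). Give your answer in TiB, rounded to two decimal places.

27,252.26 TiB

238 PiB = 238 × 1,125,899,906,842,624 = 267,964,177,828,544,512 bytes
238 PB = 238 × 1,000,000,000,000,000 = 238,000,000,000,000,000 bytes
difference = 29,964,177,828,544,512 bytes
29,964,177,828,544,512 / 1,099,511,627,776 = 27,252.26 TiB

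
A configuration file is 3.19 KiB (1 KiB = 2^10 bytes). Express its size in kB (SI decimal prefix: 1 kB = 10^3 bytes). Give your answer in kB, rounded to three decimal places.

3.19 KiB = 3.19 × 2^10 bytes = 3,266.56 bytes
1 kB = 10^3 bytes = 1,000 bytes
3,266.56 / 1,000 = 3.267 kB

3.267 kB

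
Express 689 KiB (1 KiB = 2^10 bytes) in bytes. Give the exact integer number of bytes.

689 × 1,024 = 705,536 bytes

705,536 bytes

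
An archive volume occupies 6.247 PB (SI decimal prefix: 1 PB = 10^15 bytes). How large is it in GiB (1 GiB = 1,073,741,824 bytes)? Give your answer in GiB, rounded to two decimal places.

5,817,972.12 GiB

6.247 PB = 6.247 × 10^15 bytes = 6,247,000,000,000,000 bytes
1 GiB = 1,073,741,824 bytes
6,247,000,000,000,000 / 1,073,741,824 = 5,817,972.12 GiB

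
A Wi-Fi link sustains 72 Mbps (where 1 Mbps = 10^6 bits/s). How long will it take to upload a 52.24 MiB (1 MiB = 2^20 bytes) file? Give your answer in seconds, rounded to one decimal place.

6.1 seconds

52.24 MiB = 54,777,610.24 bytes = 438,220,881.92 bits
72 Mbps = 72,000,000 bits/s
time = 438,220,881.92 / 72,000,000 = 6.1 s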